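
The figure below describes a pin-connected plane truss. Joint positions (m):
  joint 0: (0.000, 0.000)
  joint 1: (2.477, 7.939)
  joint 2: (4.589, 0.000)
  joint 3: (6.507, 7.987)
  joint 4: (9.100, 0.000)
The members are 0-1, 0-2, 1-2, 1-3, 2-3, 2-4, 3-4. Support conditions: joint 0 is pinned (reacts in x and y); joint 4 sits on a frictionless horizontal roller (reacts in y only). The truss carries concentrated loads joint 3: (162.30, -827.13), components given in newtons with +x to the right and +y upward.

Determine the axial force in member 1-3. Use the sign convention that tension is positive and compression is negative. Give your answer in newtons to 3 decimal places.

N=5 nodes, M=7 members, R=3 reactions → 2N=10, M+R=10
member 0 (0-1): L=8.3164, (cx,cy)=(0.2978,0.9546)
member 1 (0-2): L=4.5890, (cx,cy)=(1.0000,0.0000)
member 2 (1-2): L=8.2151, (cx,cy)=(0.2571,-0.9664)
member 3 (1-3): L=4.0303, (cx,cy)=(0.9999,0.0119)
member 4 (2-3): L=8.2141, (cx,cy)=(0.2335,0.9724)
member 5 (2-4): L=4.5110, (cx,cy)=(1.0000,0.0000)
member 6 (3-4): L=8.3974, (cx,cy)=(0.3088,-0.9511)
solve A·x = −loads:
  F[0-1] = -97.6699 N (compression)
  F[0-2] = +191.3904 N (tension)
  F[1-2] = +95.8179 N (tension)
  F[1-3] = -53.7277 N (compression)
  F[2-3] = -95.2298 N (compression)
  F[2-4] = +238.2602 N (tension)
  F[3-4] = -771.6001 N (compression)
  Rx@0 = -162.3000 N
  Ry@0 = +93.2371 N
  Ry@4 = +733.8929 N

-53.728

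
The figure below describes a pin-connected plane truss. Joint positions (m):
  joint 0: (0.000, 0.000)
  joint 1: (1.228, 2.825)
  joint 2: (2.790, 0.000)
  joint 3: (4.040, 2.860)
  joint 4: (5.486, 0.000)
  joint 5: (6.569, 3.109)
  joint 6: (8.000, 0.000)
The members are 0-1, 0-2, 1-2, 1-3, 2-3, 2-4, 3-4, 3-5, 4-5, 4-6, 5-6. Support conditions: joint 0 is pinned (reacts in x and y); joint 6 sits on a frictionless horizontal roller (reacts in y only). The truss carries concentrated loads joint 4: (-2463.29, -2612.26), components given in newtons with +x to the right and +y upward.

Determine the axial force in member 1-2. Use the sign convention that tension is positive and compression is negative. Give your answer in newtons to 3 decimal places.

926.578

N=7 nodes, M=11 members, R=3 reactions → 2N=14, M+R=14
member 0 (0-1): L=3.0804, (cx,cy)=(0.3987,0.9171)
member 1 (0-2): L=2.7900, (cx,cy)=(1.0000,0.0000)
member 2 (1-2): L=3.2281, (cx,cy)=(0.4839,-0.8751)
member 3 (1-3): L=2.8122, (cx,cy)=(0.9999,0.0124)
member 4 (2-3): L=3.1212, (cx,cy)=(0.4005,0.9163)
member 5 (2-4): L=2.6960, (cx,cy)=(1.0000,0.0000)
member 6 (3-4): L=3.2048, (cx,cy)=(0.4512,-0.8924)
member 7 (3-5): L=2.5412, (cx,cy)=(0.9952,0.0980)
member 8 (4-5): L=3.2922, (cx,cy)=(0.3290,0.9443)
member 9 (4-6): L=2.5140, (cx,cy)=(1.0000,0.0000)
member 10 (5-6): L=3.4225, (cx,cy)=(0.4181,-0.9084)
solve A·x = −loads:
  F[0-1] = -895.1061 N (compression)
  F[0-2] = -2106.4516 N (compression)
  F[1-2] = +926.5784 N (tension)
  F[1-3] = -805.2533 N (compression)
  F[2-3] = -884.9470 N (compression)
  F[2-4] = -1303.6932 N (compression)
  F[3-4] = +754.3731 N (tension)
  F[3-5] = -1507.2252 N (compression)
  F[4-5] = +2053.3187 N (tension)
  F[4-6] = +824.5199 N (tension)
  F[5-6] = -1972.0025 N (compression)
  Rx@0 = +2463.2900 N
  Ry@0 = +820.9027 N
  Ry@6 = +1791.3573 N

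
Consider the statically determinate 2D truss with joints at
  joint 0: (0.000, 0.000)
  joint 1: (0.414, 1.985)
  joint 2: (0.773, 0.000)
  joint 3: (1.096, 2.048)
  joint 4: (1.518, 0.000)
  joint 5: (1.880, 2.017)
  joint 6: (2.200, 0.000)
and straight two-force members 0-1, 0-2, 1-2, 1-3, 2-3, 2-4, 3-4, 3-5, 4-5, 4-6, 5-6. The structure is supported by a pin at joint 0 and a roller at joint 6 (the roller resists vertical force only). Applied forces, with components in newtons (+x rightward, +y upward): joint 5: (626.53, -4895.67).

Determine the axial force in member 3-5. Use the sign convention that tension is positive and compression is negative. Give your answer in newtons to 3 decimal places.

N=7 nodes, M=11 members, R=3 reactions → 2N=14, M+R=14
member 0 (0-1): L=2.0277, (cx,cy)=(0.2042,0.9789)
member 1 (0-2): L=0.7730, (cx,cy)=(1.0000,0.0000)
member 2 (1-2): L=2.0172, (cx,cy)=(0.1780,-0.9840)
member 3 (1-3): L=0.6849, (cx,cy)=(0.9958,0.0920)
member 4 (2-3): L=2.0733, (cx,cy)=(0.1558,0.9878)
member 5 (2-4): L=0.7450, (cx,cy)=(1.0000,0.0000)
member 6 (3-4): L=2.0910, (cx,cy)=(0.2018,-0.9794)
member 7 (3-5): L=0.7846, (cx,cy)=(0.9992,-0.0395)
member 8 (4-5): L=2.0492, (cx,cy)=(0.1767,0.9843)
member 9 (4-6): L=0.6820, (cx,cy)=(1.0000,0.0000)
member 10 (5-6): L=2.0422, (cx,cy)=(0.1567,-0.9876)
solve A·x = −loads:
  F[0-1] = -140.6460 N (compression)
  F[0-2] = +655.2458 N (tension)
  F[1-2] = +134.9665 N (tension)
  F[1-3] = -52.9602 N (compression)
  F[2-3] = -134.4535 N (compression)
  F[2-4] = +700.2121 N (tension)
  F[3-4] = +144.7297 N (tension)
  F[3-5] = -102.9711 N (compression)
  F[4-5] = -144.0166 N (compression)
  F[4-6] = +754.8615 N (tension)
  F[5-6] = -4817.4945 N (compression)
  Rx@0 = -626.5300 N
  Ry@0 = +137.6834 N
  Ry@6 = +4757.9866 N

-102.971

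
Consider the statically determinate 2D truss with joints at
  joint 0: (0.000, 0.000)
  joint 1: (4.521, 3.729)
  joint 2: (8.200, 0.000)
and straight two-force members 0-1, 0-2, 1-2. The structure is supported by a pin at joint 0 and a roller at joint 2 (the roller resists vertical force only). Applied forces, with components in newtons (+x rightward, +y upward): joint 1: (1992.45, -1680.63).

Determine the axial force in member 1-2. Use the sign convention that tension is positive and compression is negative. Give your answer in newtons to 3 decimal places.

N=3 nodes, M=3 members, R=3 reactions → 2N=6, M+R=6
member 0 (0-1): L=5.8605, (cx,cy)=(0.7714,0.6363)
member 1 (0-2): L=8.2000, (cx,cy)=(1.0000,0.0000)
member 2 (1-2): L=5.2384, (cx,cy)=(0.7023,-0.7119)
solve A·x = −loads:
  F[0-1] = +238.9596 N (tension)
  F[0-2] = +1808.1064 N (tension)
  F[1-2] = -2574.4833 N (compression)
  Rx@0 = -1992.4500 N
  Ry@0 = -152.0498 N
  Ry@2 = +1832.6798 N

-2574.483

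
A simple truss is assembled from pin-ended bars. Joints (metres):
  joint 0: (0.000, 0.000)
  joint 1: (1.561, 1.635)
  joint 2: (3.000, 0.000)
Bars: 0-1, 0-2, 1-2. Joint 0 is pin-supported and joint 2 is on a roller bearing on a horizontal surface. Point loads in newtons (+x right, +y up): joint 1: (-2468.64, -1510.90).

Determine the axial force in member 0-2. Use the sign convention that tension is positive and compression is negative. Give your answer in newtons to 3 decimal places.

N=3 nodes, M=3 members, R=3 reactions → 2N=6, M+R=6
member 0 (0-1): L=2.2605, (cx,cy)=(0.6905,0.7233)
member 1 (0-2): L=3.0000, (cx,cy)=(1.0000,0.0000)
member 2 (1-2): L=2.1781, (cx,cy)=(0.6607,-0.7507)
solve A·x = −loads:
  F[0-1] = -2862.1311 N (compression)
  F[0-2] = -492.1971 N (compression)
  F[1-2] = +744.9860 N (tension)
  Rx@0 = +2468.6400 N
  Ry@0 = +2070.1372 N
  Ry@2 = -559.2372 N

-492.197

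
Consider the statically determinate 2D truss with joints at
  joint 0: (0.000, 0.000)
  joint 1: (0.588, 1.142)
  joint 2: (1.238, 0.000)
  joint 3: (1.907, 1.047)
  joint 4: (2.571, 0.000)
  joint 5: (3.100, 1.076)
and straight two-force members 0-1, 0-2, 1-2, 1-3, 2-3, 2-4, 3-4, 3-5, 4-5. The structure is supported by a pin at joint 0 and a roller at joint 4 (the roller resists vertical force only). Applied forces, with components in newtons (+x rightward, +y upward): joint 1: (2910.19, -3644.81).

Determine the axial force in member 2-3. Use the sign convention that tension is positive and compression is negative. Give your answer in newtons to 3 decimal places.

2302.043

N=6 nodes, M=9 members, R=3 reactions → 2N=12, M+R=12
member 0 (0-1): L=1.2845, (cx,cy)=(0.4578,0.8891)
member 1 (0-2): L=1.2380, (cx,cy)=(1.0000,0.0000)
member 2 (1-2): L=1.3140, (cx,cy)=(0.4947,-0.8691)
member 3 (1-3): L=1.3224, (cx,cy)=(0.9974,-0.0718)
member 4 (2-3): L=1.2425, (cx,cy)=(0.5384,0.8427)
member 5 (2-4): L=1.3330, (cx,cy)=(1.0000,0.0000)
member 6 (3-4): L=1.2398, (cx,cy)=(0.5356,-0.8445)
member 7 (3-5): L=1.1934, (cx,cy)=(0.9997,0.0243)
member 8 (4-5): L=1.1990, (cx,cy)=(0.4412,0.8974)
solve A·x = −loads:
  F[0-1] = -1708.0324 N (compression)
  F[0-2] = +3692.0762 N (tension)
  F[1-2] = -2232.0639 N (compression)
  F[1-3] = -2594.6606 N (compression)
  F[2-3] = +2302.0430 N (tension)
  F[2-4] = +1348.4519 N (tension)
  F[3-4] = -2517.7879 N (compression)
  F[3-5] = -0.0000 N (compression)
  F[4-5] = +0.0000 N (tension)
  Rx@0 = -2910.1900 N
  Ry@0 = +1518.5614 N
  Ry@4 = +2126.2486 N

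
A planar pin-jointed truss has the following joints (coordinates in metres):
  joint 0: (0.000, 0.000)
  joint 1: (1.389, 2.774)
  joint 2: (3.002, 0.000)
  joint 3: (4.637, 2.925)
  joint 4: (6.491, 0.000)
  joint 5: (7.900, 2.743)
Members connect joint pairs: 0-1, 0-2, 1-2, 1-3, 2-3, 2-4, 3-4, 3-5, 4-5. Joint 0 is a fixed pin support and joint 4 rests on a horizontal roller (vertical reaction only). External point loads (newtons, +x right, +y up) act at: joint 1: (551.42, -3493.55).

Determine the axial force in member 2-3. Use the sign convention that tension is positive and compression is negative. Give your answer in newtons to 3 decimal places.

N=6 nodes, M=9 members, R=3 reactions → 2N=12, M+R=12
member 0 (0-1): L=3.1023, (cx,cy)=(0.4477,0.8942)
member 1 (0-2): L=3.0020, (cx,cy)=(1.0000,0.0000)
member 2 (1-2): L=3.2089, (cx,cy)=(0.5027,-0.8645)
member 3 (1-3): L=3.2515, (cx,cy)=(0.9989,0.0464)
member 4 (2-3): L=3.3509, (cx,cy)=(0.4879,0.8729)
member 5 (2-4): L=3.4890, (cx,cy)=(1.0000,0.0000)
member 6 (3-4): L=3.4631, (cx,cy)=(0.5354,-0.8446)
member 7 (3-5): L=3.2681, (cx,cy)=(0.9984,-0.0557)
member 8 (4-5): L=3.0837, (cx,cy)=(0.4569,0.8895)
solve A·x = −loads:
  F[0-1] = -2807.4271 N (compression)
  F[0-2] = +1808.3873 N (tension)
  F[1-2] = -1202.1286 N (compression)
  F[1-3] = -1205.4148 N (compression)
  F[2-3] = +1190.5484 N (tension)
  F[2-4] = +623.2199 N (tension)
  F[3-4] = -1164.1111 N (compression)
  F[3-5] = +0.0000 N (tension)
  F[4-5] = -0.0000 N (compression)
  Rx@0 = -551.4200 N
  Ry@0 = +2510.3147 N
  Ry@4 = +983.2353 N

1190.548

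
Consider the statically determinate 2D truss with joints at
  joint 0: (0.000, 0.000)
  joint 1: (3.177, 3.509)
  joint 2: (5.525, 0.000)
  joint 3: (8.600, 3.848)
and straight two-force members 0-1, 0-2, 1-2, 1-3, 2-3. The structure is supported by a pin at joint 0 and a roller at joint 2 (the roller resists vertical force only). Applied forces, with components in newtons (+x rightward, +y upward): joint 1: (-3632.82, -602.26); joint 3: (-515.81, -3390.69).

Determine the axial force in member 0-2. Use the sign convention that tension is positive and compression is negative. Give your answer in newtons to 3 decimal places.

-3211.267

N=4 nodes, M=5 members, R=3 reactions → 2N=8, M+R=8
member 0 (0-1): L=4.7335, (cx,cy)=(0.6712,0.7413)
member 1 (0-2): L=5.5250, (cx,cy)=(1.0000,0.0000)
member 2 (1-2): L=4.2221, (cx,cy)=(0.5561,-0.8311)
member 3 (1-3): L=5.4336, (cx,cy)=(0.9981,0.0624)
member 4 (2-3): L=4.9257, (cx,cy)=(0.6243,0.7812)
solve A·x = −loads:
  F[0-1] = -1396.6157 N (compression)
  F[0-2] = -3211.2666 N (compression)
  F[1-2] = +694.7452 N (tension)
  F[1-3] = +2313.6018 N (tension)
  F[2-3] = -4525.1031 N (compression)
  Rx@0 = +4148.6300 N
  Ry@0 = +1035.3189 N
  Ry@2 = +2957.6311 N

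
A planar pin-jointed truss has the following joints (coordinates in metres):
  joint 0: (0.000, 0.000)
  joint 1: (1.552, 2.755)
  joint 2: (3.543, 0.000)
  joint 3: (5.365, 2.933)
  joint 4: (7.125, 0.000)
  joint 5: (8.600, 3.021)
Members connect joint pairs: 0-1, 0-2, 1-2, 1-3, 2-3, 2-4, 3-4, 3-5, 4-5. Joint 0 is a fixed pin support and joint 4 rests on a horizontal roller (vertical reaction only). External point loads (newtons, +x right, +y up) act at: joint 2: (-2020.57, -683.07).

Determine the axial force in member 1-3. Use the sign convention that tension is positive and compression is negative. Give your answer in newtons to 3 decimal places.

-427.679

N=6 nodes, M=9 members, R=3 reactions → 2N=12, M+R=12
member 0 (0-1): L=3.1621, (cx,cy)=(0.4908,0.8713)
member 1 (0-2): L=3.5430, (cx,cy)=(1.0000,0.0000)
member 2 (1-2): L=3.3991, (cx,cy)=(0.5857,-0.8105)
member 3 (1-3): L=3.8172, (cx,cy)=(0.9989,0.0466)
member 4 (2-3): L=3.4528, (cx,cy)=(0.5277,0.8494)
member 5 (2-4): L=3.5820, (cx,cy)=(1.0000,0.0000)
member 6 (3-4): L=3.4205, (cx,cy)=(0.5145,-0.8575)
member 7 (3-5): L=3.2362, (cx,cy)=(0.9996,0.0272)
member 8 (4-5): L=3.3619, (cx,cy)=(0.4387,0.8986)
solve A·x = −loads:
  F[0-1] = -394.1456 N (compression)
  F[0-2] = -1827.1167 N (compression)
  F[1-2] = +399.0879 N (tension)
  F[1-3] = -427.6793 N (compression)
  F[2-3] = +423.3466 N (tension)
  F[2-4] = +203.8225 N (tension)
  F[3-4] = -396.1266 N (compression)
  F[3-5] = -0.0000 N (compression)
  F[4-5] = +0.0000 N (tension)
  Rx@0 = +2020.5700 N
  Ry@0 = +343.4045 N
  Ry@4 = +339.6655 N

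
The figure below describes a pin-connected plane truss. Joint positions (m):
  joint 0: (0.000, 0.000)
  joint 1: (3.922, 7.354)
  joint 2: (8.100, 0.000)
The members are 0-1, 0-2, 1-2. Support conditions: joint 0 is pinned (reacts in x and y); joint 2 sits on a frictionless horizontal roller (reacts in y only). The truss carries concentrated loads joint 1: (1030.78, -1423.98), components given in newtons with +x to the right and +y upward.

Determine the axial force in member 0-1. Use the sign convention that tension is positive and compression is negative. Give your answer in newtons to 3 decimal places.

N=3 nodes, M=3 members, R=3 reactions → 2N=6, M+R=6
member 0 (0-1): L=8.3345, (cx,cy)=(0.4706,0.8824)
member 1 (0-2): L=8.1000, (cx,cy)=(1.0000,0.0000)
member 2 (1-2): L=8.4580, (cx,cy)=(0.4940,-0.8695)
solve A·x = −loads:
  F[0-1] = +228.1995 N (tension)
  F[0-2] = +923.3948 N (tension)
  F[1-2] = -1869.3231 N (compression)
  Rx@0 = -1030.7800 N
  Ry@0 = -201.3540 N
  Ry@2 = +1625.3340 N

228.200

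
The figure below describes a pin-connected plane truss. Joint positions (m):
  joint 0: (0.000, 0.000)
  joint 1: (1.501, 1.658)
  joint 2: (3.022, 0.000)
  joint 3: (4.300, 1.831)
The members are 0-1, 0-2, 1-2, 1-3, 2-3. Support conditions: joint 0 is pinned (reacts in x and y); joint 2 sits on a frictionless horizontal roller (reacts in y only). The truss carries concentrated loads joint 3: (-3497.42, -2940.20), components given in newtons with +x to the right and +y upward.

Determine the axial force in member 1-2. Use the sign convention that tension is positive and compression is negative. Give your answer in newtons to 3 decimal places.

1061.605

N=4 nodes, M=5 members, R=3 reactions → 2N=8, M+R=8
member 0 (0-1): L=2.2365, (cx,cy)=(0.6711,0.7413)
member 1 (0-2): L=3.0220, (cx,cy)=(1.0000,0.0000)
member 2 (1-2): L=2.2500, (cx,cy)=(0.6760,-0.7369)
member 3 (1-3): L=2.8043, (cx,cy)=(0.9981,0.0617)
member 4 (2-3): L=2.2329, (cx,cy)=(0.5723,0.8200)
solve A·x = −loads:
  F[0-1] = -1181.1745 N (compression)
  F[0-2] = -2704.6916 N (compression)
  F[1-2] = +1061.6048 N (tension)
  F[1-3] = -1513.2623 N (compression)
  F[2-3] = -3471.7235 N (compression)
  Rx@0 = +3497.4200 N
  Ry@0 = +875.6454 N
  Ry@2 = +2064.5546 N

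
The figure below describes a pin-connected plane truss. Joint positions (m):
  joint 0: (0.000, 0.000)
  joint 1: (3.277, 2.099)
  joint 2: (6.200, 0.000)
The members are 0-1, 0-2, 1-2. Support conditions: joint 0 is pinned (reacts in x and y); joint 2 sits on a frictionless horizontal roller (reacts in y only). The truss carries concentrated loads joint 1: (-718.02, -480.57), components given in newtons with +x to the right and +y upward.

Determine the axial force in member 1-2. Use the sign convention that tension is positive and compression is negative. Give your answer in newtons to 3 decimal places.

N=3 nodes, M=3 members, R=3 reactions → 2N=6, M+R=6
member 0 (0-1): L=3.8916, (cx,cy)=(0.8421,0.5394)
member 1 (0-2): L=6.2000, (cx,cy)=(1.0000,0.0000)
member 2 (1-2): L=3.5986, (cx,cy)=(0.8123,-0.5833)
solve A·x = −loads:
  F[0-1] = -870.7426 N (compression)
  F[0-2] = +15.2068 N (tension)
  F[1-2] = -18.7215 N (compression)
  Rx@0 = +718.0200 N
  Ry@0 = +469.6500 N
  Ry@2 = +10.9200 N

-18.721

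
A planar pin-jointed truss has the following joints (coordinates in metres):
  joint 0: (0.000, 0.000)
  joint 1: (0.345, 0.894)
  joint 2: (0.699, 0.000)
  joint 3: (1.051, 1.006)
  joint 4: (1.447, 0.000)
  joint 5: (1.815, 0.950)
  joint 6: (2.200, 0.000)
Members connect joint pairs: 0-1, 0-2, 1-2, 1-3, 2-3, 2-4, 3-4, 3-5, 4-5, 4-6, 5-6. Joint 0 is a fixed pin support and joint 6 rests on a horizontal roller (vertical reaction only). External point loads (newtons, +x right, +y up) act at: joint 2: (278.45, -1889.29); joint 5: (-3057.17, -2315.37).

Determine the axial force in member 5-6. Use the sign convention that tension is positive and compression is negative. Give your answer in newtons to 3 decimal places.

N=7 nodes, M=11 members, R=3 reactions → 2N=14, M+R=14
member 0 (0-1): L=0.9583, (cx,cy)=(0.3600,0.9329)
member 1 (0-2): L=0.6990, (cx,cy)=(1.0000,0.0000)
member 2 (1-2): L=0.9615, (cx,cy)=(0.3682,-0.9298)
member 3 (1-3): L=0.7148, (cx,cy)=(0.9876,0.1567)
member 4 (2-3): L=1.0658, (cx,cy)=(0.3303,0.9439)
member 5 (2-4): L=0.7480, (cx,cy)=(1.0000,0.0000)
member 6 (3-4): L=1.0811, (cx,cy)=(0.3663,-0.9305)
member 7 (3-5): L=0.7660, (cx,cy)=(0.9973,-0.0731)
member 8 (4-5): L=1.0188, (cx,cy)=(0.3612,0.9325)
member 9 (4-6): L=0.7530, (cx,cy)=(1.0000,0.0000)
member 10 (5-6): L=1.0250, (cx,cy)=(0.3756,-0.9268)
solve A·x = −loads:
  F[0-1] = -3231.0087 N (compression)
  F[0-2] = -1615.4671 N (compression)
  F[1-2] = +2863.6890 N (tension)
  F[1-3] = -2245.2819 N (compression)
  F[2-3] = -819.2284 N (compression)
  F[2-4] = -569.0549 N (compression)
  F[3-4] = +1446.8196 N (tension)
  F[3-5] = -3026.1555 N (compression)
  F[4-5] = -1443.7493 N (compression)
  F[4-6] = +482.3919 N (tension)
  F[5-6] = -1284.3512 N (compression)
  Rx@0 = +2778.7200 N
  Ry@0 = +3014.3424 N
  Ry@6 = +1190.3176 N

-1284.351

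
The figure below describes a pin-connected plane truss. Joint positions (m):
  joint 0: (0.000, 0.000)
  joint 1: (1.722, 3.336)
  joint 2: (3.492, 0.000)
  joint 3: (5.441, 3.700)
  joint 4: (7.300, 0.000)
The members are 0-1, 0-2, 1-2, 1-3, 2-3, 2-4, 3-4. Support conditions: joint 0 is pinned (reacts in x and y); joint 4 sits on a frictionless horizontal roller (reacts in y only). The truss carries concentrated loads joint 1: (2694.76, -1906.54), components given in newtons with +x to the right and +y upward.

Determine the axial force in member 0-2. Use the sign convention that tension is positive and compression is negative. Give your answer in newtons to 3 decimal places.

2811.076

N=5 nodes, M=7 members, R=3 reactions → 2N=10, M+R=10
member 0 (0-1): L=3.7542, (cx,cy)=(0.4587,0.8886)
member 1 (0-2): L=3.4920, (cx,cy)=(1.0000,0.0000)
member 2 (1-2): L=3.7765, (cx,cy)=(0.4687,-0.8834)
member 3 (1-3): L=3.7368, (cx,cy)=(0.9952,0.0974)
member 4 (2-3): L=4.1819, (cx,cy)=(0.4661,0.8848)
member 5 (2-4): L=3.8080, (cx,cy)=(1.0000,0.0000)
member 6 (3-4): L=4.1408, (cx,cy)=(0.4490,-0.8936)
solve A·x = −loads:
  F[0-1] = -253.5867 N (compression)
  F[0-2] = +2811.0761 N (tension)
  F[1-2] = -2105.3203 N (compression)
  F[1-3] = -1833.0499 N (compression)
  F[2-3] = +2102.0010 N (tension)
  F[2-4] = +844.6909 N (tension)
  F[3-4] = -1881.4744 N (compression)
  Rx@0 = -2694.7600 N
  Ry@0 = +225.3371 N
  Ry@4 = +1681.2029 N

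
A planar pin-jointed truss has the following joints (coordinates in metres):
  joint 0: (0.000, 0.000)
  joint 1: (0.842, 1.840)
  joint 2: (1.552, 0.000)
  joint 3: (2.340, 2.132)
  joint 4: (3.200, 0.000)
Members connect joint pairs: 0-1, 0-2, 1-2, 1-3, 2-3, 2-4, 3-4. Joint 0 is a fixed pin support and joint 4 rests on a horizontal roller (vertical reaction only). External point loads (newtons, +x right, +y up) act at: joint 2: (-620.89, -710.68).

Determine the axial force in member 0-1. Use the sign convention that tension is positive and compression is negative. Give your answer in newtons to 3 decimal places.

-402.501

N=5 nodes, M=7 members, R=3 reactions → 2N=10, M+R=10
member 0 (0-1): L=2.0235, (cx,cy)=(0.4161,0.9093)
member 1 (0-2): L=1.5520, (cx,cy)=(1.0000,0.0000)
member 2 (1-2): L=1.9722, (cx,cy)=(0.3600,-0.9330)
member 3 (1-3): L=1.5262, (cx,cy)=(0.9815,0.1913)
member 4 (2-3): L=2.2730, (cx,cy)=(0.3467,0.9380)
member 5 (2-4): L=1.6480, (cx,cy)=(1.0000,0.0000)
member 6 (3-4): L=2.2989, (cx,cy)=(0.3741,-0.9274)
solve A·x = −loads:
  F[0-1] = -402.5013 N (compression)
  F[0-2] = -453.4051 N (compression)
  F[1-2] = +332.3141 N (tension)
  F[1-3] = -292.5212 N (compression)
  F[2-3] = +427.1367 N (tension)
  F[2-4] = +139.0359 N (tension)
  F[3-4] = -371.6654 N (compression)
  Rx@0 = +620.8900 N
  Ry@0 = +366.0002 N
  Ry@4 = +344.6798 N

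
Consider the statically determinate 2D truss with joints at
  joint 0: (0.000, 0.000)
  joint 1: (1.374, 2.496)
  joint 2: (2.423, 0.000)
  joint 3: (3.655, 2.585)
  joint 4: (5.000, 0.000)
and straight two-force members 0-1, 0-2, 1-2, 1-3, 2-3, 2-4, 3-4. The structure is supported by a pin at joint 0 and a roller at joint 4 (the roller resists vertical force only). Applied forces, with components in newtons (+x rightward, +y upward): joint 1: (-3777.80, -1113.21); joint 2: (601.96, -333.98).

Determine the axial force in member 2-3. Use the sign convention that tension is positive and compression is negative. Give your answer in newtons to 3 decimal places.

N=5 nodes, M=7 members, R=3 reactions → 2N=10, M+R=10
member 0 (0-1): L=2.8492, (cx,cy)=(0.4822,0.8760)
member 1 (0-2): L=2.4230, (cx,cy)=(1.0000,0.0000)
member 2 (1-2): L=2.7075, (cx,cy)=(0.3874,-0.9219)
member 3 (1-3): L=2.2827, (cx,cy)=(0.9992,0.0390)
member 4 (2-3): L=2.8636, (cx,cy)=(0.4302,0.9027)
member 5 (2-4): L=2.5770, (cx,cy)=(1.0000,0.0000)
member 6 (3-4): L=2.9140, (cx,cy)=(0.4616,-0.8871)
solve A·x = −loads:
  F[0-1] = -3270.7610 N (compression)
  F[0-2] = -1598.5414 N (compression)
  F[1-2] = +1961.5164 N (tension)
  F[1-3] = +1441.6159 N (tension)
  F[2-3] = -1633.2081 N (compression)
  F[2-4] = -737.8618 N (compression)
  F[3-4] = +1598.5953 N (tension)
  Rx@0 = +3175.8400 N
  Ry@0 = +2865.3109 N
  Ry@4 = -1418.1209 N

-1633.208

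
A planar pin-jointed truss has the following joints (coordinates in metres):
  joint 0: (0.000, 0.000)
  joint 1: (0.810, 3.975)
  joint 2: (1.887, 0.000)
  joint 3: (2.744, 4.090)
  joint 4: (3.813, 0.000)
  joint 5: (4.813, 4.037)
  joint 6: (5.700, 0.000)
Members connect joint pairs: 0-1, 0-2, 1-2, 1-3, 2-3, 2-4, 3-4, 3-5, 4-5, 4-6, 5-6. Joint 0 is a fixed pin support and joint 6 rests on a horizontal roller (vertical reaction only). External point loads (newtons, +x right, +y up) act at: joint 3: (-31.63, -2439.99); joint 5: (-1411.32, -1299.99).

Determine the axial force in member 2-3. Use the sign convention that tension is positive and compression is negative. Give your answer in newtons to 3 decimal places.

N=7 nodes, M=11 members, R=3 reactions → 2N=14, M+R=14
member 0 (0-1): L=4.0567, (cx,cy)=(0.1997,0.9799)
member 1 (0-2): L=1.8870, (cx,cy)=(1.0000,0.0000)
member 2 (1-2): L=4.1183, (cx,cy)=(0.2615,-0.9652)
member 3 (1-3): L=1.9374, (cx,cy)=(0.9982,0.0594)
member 4 (2-3): L=4.1788, (cx,cy)=(0.2051,0.9787)
member 5 (2-4): L=1.9260, (cx,cy)=(1.0000,0.0000)
member 6 (3-4): L=4.2274, (cx,cy)=(0.2529,-0.9675)
member 7 (3-5): L=2.0697, (cx,cy)=(0.9997,-0.0256)
member 8 (4-5): L=4.1590, (cx,cy)=(0.2404,0.9707)
member 9 (4-6): L=1.8870, (cx,cy)=(1.0000,0.0000)
member 10 (5-6): L=4.1333, (cx,cy)=(0.2146,-0.9767)
solve A·x = −loads:
  F[0-1] = -2541.0937 N (compression)
  F[0-2] = -935.5692 N (compression)
  F[1-2] = +2508.0342 N (tension)
  F[1-3] = -1165.3226 N (compression)
  F[2-3] = -2473.3244 N (compression)
  F[2-4] = +227.5516 N (tension)
  F[3-4] = +95.6438 N (tension)
  F[3-5] = -1663.6031 N (compression)
  F[4-5] = -95.3320 N (compression)
  F[4-6] = +274.6593 N (tension)
  F[5-6] = -1279.8741 N (compression)
  Rx@0 = +1442.9500 N
  Ry@0 = +2489.9241 N
  Ry@6 = +1250.0559 N

-2473.324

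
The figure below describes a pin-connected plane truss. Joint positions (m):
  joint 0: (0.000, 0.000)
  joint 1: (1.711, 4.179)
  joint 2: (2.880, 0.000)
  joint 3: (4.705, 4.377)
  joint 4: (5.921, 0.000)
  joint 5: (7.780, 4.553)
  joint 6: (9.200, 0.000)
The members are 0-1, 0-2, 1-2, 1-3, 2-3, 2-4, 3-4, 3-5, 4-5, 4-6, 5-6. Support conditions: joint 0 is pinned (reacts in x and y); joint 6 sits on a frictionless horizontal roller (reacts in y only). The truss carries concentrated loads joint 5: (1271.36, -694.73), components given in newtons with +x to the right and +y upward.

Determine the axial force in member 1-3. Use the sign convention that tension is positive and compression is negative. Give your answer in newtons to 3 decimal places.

353.948

N=7 nodes, M=11 members, R=3 reactions → 2N=14, M+R=14
member 0 (0-1): L=4.5157, (cx,cy)=(0.3789,0.9254)
member 1 (0-2): L=2.8800, (cx,cy)=(1.0000,0.0000)
member 2 (1-2): L=4.3394, (cx,cy)=(0.2694,-0.9630)
member 3 (1-3): L=3.0005, (cx,cy)=(0.9978,0.0660)
member 4 (2-3): L=4.7422, (cx,cy)=(0.3848,0.9230)
member 5 (2-4): L=3.0410, (cx,cy)=(1.0000,0.0000)
member 6 (3-4): L=4.5428, (cx,cy)=(0.2677,-0.9635)
member 7 (3-5): L=3.0800, (cx,cy)=(0.9984,0.0571)
member 8 (4-5): L=4.9179, (cx,cy)=(0.3780,0.9258)
member 9 (4-6): L=3.2790, (cx,cy)=(1.0000,0.0000)
member 10 (5-6): L=4.7693, (cx,cy)=(0.2977,-0.9546)
solve A·x = −loads:
  F[0-1] = +564.0088 N (tension)
  F[0-2] = +1057.6570 N (tension)
  F[1-2] = -517.7388 N (compression)
  F[1-3] = +353.9484 N (tension)
  F[2-3] = +540.2032 N (tension)
  F[2-4] = +710.2912 N (tension)
  F[3-4] = -500.4364 N (compression)
  F[3-5] = +696.1620 N (tension)
  F[4-5] = +520.8180 N (tension)
  F[4-6] = +379.4625 N (tension)
  F[5-6] = -1274.4858 N (compression)
  Rx@0 = -1271.3600 N
  Ry@0 = -521.9549 N
  Ry@6 = +1216.6849 N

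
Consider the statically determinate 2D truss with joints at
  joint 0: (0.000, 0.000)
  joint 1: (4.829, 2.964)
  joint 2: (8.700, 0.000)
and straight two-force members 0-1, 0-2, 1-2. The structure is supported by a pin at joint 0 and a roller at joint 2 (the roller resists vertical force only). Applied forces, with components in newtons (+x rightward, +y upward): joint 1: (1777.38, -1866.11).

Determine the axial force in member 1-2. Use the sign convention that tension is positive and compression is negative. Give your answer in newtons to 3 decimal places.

-2699.806

N=3 nodes, M=3 members, R=3 reactions → 2N=6, M+R=6
member 0 (0-1): L=5.6661, (cx,cy)=(0.8523,0.5231)
member 1 (0-2): L=8.7000, (cx,cy)=(1.0000,0.0000)
member 2 (1-2): L=4.8754, (cx,cy)=(0.7940,-0.6079)
solve A·x = −loads:
  F[0-1] = -429.6911 N (compression)
  F[0-2] = +2143.5901 N (tension)
  F[1-2] = -2699.8062 N (compression)
  Rx@0 = -1777.3800 N
  Ry@0 = +224.7767 N
  Ry@2 = +1641.3333 N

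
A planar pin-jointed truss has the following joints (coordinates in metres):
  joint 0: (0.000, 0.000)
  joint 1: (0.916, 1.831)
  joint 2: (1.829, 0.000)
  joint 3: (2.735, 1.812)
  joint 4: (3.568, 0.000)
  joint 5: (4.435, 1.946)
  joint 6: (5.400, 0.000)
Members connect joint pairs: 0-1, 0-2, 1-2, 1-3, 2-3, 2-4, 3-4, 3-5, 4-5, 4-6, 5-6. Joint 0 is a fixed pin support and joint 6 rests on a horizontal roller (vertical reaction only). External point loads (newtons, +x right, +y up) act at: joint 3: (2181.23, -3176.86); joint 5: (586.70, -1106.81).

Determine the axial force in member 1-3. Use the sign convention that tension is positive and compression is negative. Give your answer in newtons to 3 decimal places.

N=7 nodes, M=11 members, R=3 reactions → 2N=14, M+R=14
member 0 (0-1): L=2.0473, (cx,cy)=(0.4474,0.8943)
member 1 (0-2): L=1.8290, (cx,cy)=(1.0000,0.0000)
member 2 (1-2): L=2.0460, (cx,cy)=(0.4462,-0.8949)
member 3 (1-3): L=1.8191, (cx,cy)=(0.9999,-0.0104)
member 4 (2-3): L=2.0259, (cx,cy)=(0.4472,0.8944)
member 5 (2-4): L=1.7390, (cx,cy)=(1.0000,0.0000)
member 6 (3-4): L=1.9943, (cx,cy)=(0.4177,-0.9086)
member 7 (3-5): L=1.7053, (cx,cy)=(0.9969,0.0786)
member 8 (4-5): L=2.1304, (cx,cy)=(0.4070,0.9134)
member 9 (4-6): L=1.8320, (cx,cy)=(1.0000,0.0000)
member 10 (5-6): L=2.1721, (cx,cy)=(0.4443,-0.8959)
solve A·x = −loads:
  F[0-1] = -919.4342 N (compression)
  F[0-2] = +3179.2931 N (tension)
  F[1-2] = +928.4694 N (tension)
  F[1-3] = -825.7245 N (compression)
  F[2-3] = -928.9762 N (compression)
  F[2-4] = +4009.0602 N (tension)
  F[3-4] = -2787.3695 N (compression)
  F[3-5] = -2265.1069 N (compression)
  F[4-5] = +2772.5576 N (tension)
  F[4-6] = +1716.4667 N (tension)
  F[5-6] = -3863.6121 N (compression)
  Rx@0 = -2767.9300 N
  Ry@0 = +822.2771 N
  Ry@6 = +3461.3929 N

-825.724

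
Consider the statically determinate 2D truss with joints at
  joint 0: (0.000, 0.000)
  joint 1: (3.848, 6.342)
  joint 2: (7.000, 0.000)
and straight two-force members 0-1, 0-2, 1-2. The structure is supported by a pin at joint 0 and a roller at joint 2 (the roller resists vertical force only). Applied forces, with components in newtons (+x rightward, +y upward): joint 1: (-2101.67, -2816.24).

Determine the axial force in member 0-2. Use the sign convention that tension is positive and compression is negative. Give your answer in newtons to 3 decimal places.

N=3 nodes, M=3 members, R=3 reactions → 2N=6, M+R=6
member 0 (0-1): L=7.4181, (cx,cy)=(0.5187,0.8549)
member 1 (0-2): L=7.0000, (cx,cy)=(1.0000,0.0000)
member 2 (1-2): L=7.0821, (cx,cy)=(0.4451,-0.8955)
solve A·x = −loads:
  F[0-1] = -3710.4789 N (compression)
  F[0-2] = -176.9263 N (compression)
  F[1-2] = +397.5283 N (tension)
  Rx@0 = +2101.6700 N
  Ry@0 = +3172.2257 N
  Ry@2 = -355.9857 N

-176.926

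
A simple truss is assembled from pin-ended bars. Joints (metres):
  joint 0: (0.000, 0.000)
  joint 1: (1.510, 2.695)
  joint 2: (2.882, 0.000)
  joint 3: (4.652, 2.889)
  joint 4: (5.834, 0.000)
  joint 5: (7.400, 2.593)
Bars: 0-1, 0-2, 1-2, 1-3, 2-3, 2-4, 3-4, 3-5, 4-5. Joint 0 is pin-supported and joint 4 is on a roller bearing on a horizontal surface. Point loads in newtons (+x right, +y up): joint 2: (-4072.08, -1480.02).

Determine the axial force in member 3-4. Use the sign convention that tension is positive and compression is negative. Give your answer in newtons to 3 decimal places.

-789.958

N=6 nodes, M=9 members, R=3 reactions → 2N=12, M+R=12
member 0 (0-1): L=3.0892, (cx,cy)=(0.4888,0.8724)
member 1 (0-2): L=2.8820, (cx,cy)=(1.0000,0.0000)
member 2 (1-2): L=3.0241, (cx,cy)=(0.4537,-0.8912)
member 3 (1-3): L=3.1480, (cx,cy)=(0.9981,0.0616)
member 4 (2-3): L=3.3881, (cx,cy)=(0.5224,0.8527)
member 5 (2-4): L=2.9520, (cx,cy)=(1.0000,0.0000)
member 6 (3-4): L=3.1214, (cx,cy)=(0.3787,-0.9255)
member 7 (3-5): L=2.7639, (cx,cy)=(0.9942,-0.1071)
member 8 (4-5): L=3.0292, (cx,cy)=(0.5170,0.8560)
solve A·x = −loads:
  F[0-1] = -858.4283 N (compression)
  F[0-2] = -3652.4798 N (compression)
  F[1-2] = +786.5542 N (tension)
  F[1-3] = -777.9251 N (compression)
  F[2-3] = +913.6633 N (tension)
  F[2-4] = +299.1335 N (tension)
  F[3-4] = -789.9577 N (compression)
  F[3-5] = -0.0000 N (tension)
  F[4-5] = +0.0000 N (tension)
  Rx@0 = +4072.0800 N
  Ry@0 = +748.8891 N
  Ry@4 = +731.1309 N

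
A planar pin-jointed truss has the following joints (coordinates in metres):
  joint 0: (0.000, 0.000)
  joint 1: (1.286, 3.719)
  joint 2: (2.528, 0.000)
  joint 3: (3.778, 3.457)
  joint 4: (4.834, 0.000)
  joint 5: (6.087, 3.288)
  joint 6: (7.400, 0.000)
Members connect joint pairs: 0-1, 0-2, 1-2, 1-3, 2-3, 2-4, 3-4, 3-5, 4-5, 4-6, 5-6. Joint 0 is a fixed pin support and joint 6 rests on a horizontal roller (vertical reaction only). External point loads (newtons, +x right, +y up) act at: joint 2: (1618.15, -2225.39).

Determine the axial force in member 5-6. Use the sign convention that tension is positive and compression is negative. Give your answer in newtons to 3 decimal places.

-818.616

N=7 nodes, M=11 members, R=3 reactions → 2N=14, M+R=14
member 0 (0-1): L=3.9351, (cx,cy)=(0.3268,0.9451)
member 1 (0-2): L=2.5280, (cx,cy)=(1.0000,0.0000)
member 2 (1-2): L=3.9209, (cx,cy)=(0.3168,-0.9485)
member 3 (1-3): L=2.5057, (cx,cy)=(0.9945,-0.1046)
member 4 (2-3): L=3.6761, (cx,cy)=(0.3400,0.9404)
member 5 (2-4): L=2.3060, (cx,cy)=(1.0000,0.0000)
member 6 (3-4): L=3.6147, (cx,cy)=(0.2921,-0.9564)
member 7 (3-5): L=2.3152, (cx,cy)=(0.9973,-0.0730)
member 8 (4-5): L=3.5187, (cx,cy)=(0.3561,0.9344)
member 9 (4-6): L=2.5660, (cx,cy)=(1.0000,0.0000)
member 10 (5-6): L=3.5405, (cx,cy)=(0.3709,-0.9287)
solve A·x = −loads:
  F[0-1] = -1550.2713 N (compression)
  F[0-2] = +2124.7865 N (tension)
  F[1-2] = +1659.1046 N (tension)
  F[1-3] = -1037.8690 N (compression)
  F[2-3] = +693.0176 N (tension)
  F[2-4] = +796.5271 N (tension)
  F[3-4] = -750.7459 N (compression)
  F[3-5] = -578.7472 N (compression)
  F[4-5] = +768.3631 N (tension)
  F[4-6] = +303.5879 N (tension)
  F[5-6] = -818.6162 N (compression)
  Rx@0 = -1618.1500 N
  Ry@0 = +1465.1487 N
  Ry@6 = +760.2413 N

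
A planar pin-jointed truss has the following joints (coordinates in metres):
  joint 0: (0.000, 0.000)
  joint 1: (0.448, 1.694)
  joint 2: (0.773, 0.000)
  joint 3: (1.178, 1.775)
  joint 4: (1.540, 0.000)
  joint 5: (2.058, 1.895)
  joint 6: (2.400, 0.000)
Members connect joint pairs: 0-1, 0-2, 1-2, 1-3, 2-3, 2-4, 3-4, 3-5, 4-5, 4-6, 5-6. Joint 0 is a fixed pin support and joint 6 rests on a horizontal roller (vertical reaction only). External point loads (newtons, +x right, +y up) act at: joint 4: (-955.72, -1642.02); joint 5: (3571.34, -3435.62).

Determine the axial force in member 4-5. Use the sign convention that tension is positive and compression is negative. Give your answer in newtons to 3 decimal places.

N=7 nodes, M=11 members, R=3 reactions → 2N=14, M+R=14
member 0 (0-1): L=1.7522, (cx,cy)=(0.2557,0.9668)
member 1 (0-2): L=0.7730, (cx,cy)=(1.0000,0.0000)
member 2 (1-2): L=1.7249, (cx,cy)=(0.1884,-0.9821)
member 3 (1-3): L=0.7345, (cx,cy)=(0.9939,0.1103)
member 4 (2-3): L=1.8206, (cx,cy)=(0.2225,0.9749)
member 5 (2-4): L=0.7670, (cx,cy)=(1.0000,0.0000)
member 6 (3-4): L=1.8115, (cx,cy)=(0.1998,-0.9798)
member 7 (3-5): L=0.8881, (cx,cy)=(0.9908,0.1351)
member 8 (4-5): L=1.9645, (cx,cy)=(0.2637,0.9646)
member 9 (4-6): L=0.8600, (cx,cy)=(1.0000,0.0000)
member 10 (5-6): L=1.9256, (cx,cy)=(0.1776,-0.9841)
solve A·x = −loads:
  F[0-1] = +1801.7897 N (tension)
  F[0-2] = +2154.9511 N (tension)
  F[1-2] = -1685.7390 N (compression)
  F[1-3] = +783.0678 N (tension)
  F[2-3] = +1698.0939 N (tension)
  F[2-4] = +1459.5844 N (tension)
  F[3-4] = -1573.1251 N (compression)
  F[3-5] = +1484.0016 N (tension)
  F[4-5] = +3300.2072 N (tension)
  F[4-6] = +1230.7568 N (tension)
  F[5-6] = -6929.7147 N (compression)
  Rx@0 = -2615.6200 N
  Ry@0 = -1741.9042 N
  Ry@6 = +6819.5442 N

3300.207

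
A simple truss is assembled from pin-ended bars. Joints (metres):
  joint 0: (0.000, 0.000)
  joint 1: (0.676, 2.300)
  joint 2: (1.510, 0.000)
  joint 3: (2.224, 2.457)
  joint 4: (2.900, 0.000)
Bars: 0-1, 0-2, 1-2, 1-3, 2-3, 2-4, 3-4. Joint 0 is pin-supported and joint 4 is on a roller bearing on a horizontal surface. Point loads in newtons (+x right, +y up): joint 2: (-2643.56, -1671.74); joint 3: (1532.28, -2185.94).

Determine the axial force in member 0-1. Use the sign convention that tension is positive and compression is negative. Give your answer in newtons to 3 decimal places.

N=5 nodes, M=7 members, R=3 reactions → 2N=10, M+R=10
member 0 (0-1): L=2.3973, (cx,cy)=(0.2820,0.9594)
member 1 (0-2): L=1.5100, (cx,cy)=(1.0000,0.0000)
member 2 (1-2): L=2.4465, (cx,cy)=(0.3409,-0.9401)
member 3 (1-3): L=1.5559, (cx,cy)=(0.9949,0.1009)
member 4 (2-3): L=2.5586, (cx,cy)=(0.2791,0.9603)
member 5 (2-4): L=1.3900, (cx,cy)=(1.0000,0.0000)
member 6 (3-4): L=2.5483, (cx,cy)=(0.2653,-0.9642)
solve A·x = −loads:
  F[0-1] = -13.1553 N (compression)
  F[0-2] = -1107.5704 N (compression)
  F[1-2] = +12.5633 N (tension)
  F[1-3] = -8.0333 N (compression)
  F[2-3] = +1728.5972 N (tension)
  F[2-4] = +1057.8997 N (tension)
  F[3-4] = -3987.9352 N (compression)
  Rx@0 = +1111.2800 N
  Ry@0 = +12.6214 N
  Ry@4 = +3845.0586 N

-13.155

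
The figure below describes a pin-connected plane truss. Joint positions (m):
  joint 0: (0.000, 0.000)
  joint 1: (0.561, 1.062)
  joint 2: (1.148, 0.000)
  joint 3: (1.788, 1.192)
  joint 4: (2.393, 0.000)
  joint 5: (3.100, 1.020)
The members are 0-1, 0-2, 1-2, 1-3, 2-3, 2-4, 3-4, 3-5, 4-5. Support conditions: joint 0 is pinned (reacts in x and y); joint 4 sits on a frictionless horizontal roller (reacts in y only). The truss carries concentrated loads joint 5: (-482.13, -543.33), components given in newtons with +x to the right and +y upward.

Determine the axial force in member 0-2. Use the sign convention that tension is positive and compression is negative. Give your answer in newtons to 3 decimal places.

-458.369

N=6 nodes, M=9 members, R=3 reactions → 2N=12, M+R=12
member 0 (0-1): L=1.2011, (cx,cy)=(0.4671,0.8842)
member 1 (0-2): L=1.1480, (cx,cy)=(1.0000,0.0000)
member 2 (1-2): L=1.2134, (cx,cy)=(0.4838,-0.8752)
member 3 (1-3): L=1.2339, (cx,cy)=(0.9944,0.1054)
member 4 (2-3): L=1.3529, (cx,cy)=(0.4730,0.8810)
member 5 (2-4): L=1.2450, (cx,cy)=(1.0000,0.0000)
member 6 (3-4): L=1.3367, (cx,cy)=(0.4526,-0.8917)
member 7 (3-5): L=1.3232, (cx,cy)=(0.9915,-0.1300)
member 8 (4-5): L=1.2411, (cx,cy)=(0.5697,0.8219)
solve A·x = −loads:
  F[0-1] = -50.8706 N (compression)
  F[0-2] = -458.3691 N (compression)
  F[1-2] = +45.8337 N (tension)
  F[1-3] = -46.1901 N (compression)
  F[2-3] = -45.5302 N (compression)
  F[2-4] = -414.6593 N (compression)
  F[3-4] = +64.6645 N (tension)
  F[3-5] = -97.5651 N (compression)
  F[4-5] = -676.5182 N (compression)
  Rx@0 = +482.1300 N
  Ry@0 = +44.9805 N
  Ry@4 = +498.3495 N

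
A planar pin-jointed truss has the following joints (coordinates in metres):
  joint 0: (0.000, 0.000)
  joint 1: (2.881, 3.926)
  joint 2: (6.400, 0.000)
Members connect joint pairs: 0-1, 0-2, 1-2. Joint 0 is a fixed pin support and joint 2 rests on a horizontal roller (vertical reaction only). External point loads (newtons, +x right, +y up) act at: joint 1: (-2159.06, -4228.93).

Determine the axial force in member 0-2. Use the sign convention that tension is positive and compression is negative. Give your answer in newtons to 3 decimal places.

N=3 nodes, M=3 members, R=3 reactions → 2N=6, M+R=6
member 0 (0-1): L=4.8697, (cx,cy)=(0.5916,0.8062)
member 1 (0-2): L=6.4000, (cx,cy)=(1.0000,0.0000)
member 2 (1-2): L=5.2723, (cx,cy)=(0.6675,-0.7447)
solve A·x = −loads:
  F[0-1] = -4526.9516 N (compression)
  F[0-2] = +519.1833 N (tension)
  F[1-2] = -777.8558 N (compression)
  Rx@0 = +2159.0600 N
  Ry@0 = +3649.6991 N
  Ry@2 = +579.2309 N

519.183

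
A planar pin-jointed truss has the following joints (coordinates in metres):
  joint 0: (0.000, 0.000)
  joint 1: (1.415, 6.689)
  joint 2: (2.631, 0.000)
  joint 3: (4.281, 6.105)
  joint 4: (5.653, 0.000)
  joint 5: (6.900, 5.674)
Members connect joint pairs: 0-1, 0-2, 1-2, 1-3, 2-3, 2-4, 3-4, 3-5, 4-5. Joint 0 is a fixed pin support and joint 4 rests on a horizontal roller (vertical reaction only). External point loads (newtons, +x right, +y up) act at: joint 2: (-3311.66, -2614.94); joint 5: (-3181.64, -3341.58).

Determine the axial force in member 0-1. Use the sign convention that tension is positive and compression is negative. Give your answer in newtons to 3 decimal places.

N=6 nodes, M=9 members, R=3 reactions → 2N=12, M+R=12
member 0 (0-1): L=6.8370, (cx,cy)=(0.2070,0.9783)
member 1 (0-2): L=2.6310, (cx,cy)=(1.0000,0.0000)
member 2 (1-2): L=6.7986, (cx,cy)=(0.1789,-0.9839)
member 3 (1-3): L=2.9249, (cx,cy)=(0.9799,-0.1997)
member 4 (2-3): L=6.3240, (cx,cy)=(0.2609,0.9654)
member 5 (2-4): L=3.0220, (cx,cy)=(1.0000,0.0000)
member 6 (3-4): L=6.2573, (cx,cy)=(0.2193,-0.9757)
member 7 (3-5): L=2.6542, (cx,cy)=(0.9867,-0.1624)
member 8 (4-5): L=5.8094, (cx,cy)=(0.2147,0.9767)
solve A·x = −loads:
  F[0-1] = -3939.5352 N (compression)
  F[0-2] = -5677.9687 N (compression)
  F[1-2] = +4243.4640 N (tension)
  F[1-3] = -1606.6669 N (compression)
  F[2-3] = -1616.0717 N (compression)
  F[2-4] = -1185.6770 N (compression)
  F[3-4] = +1668.5828 N (tension)
  F[3-5] = -2393.5929 N (compression)
  F[4-5] = -3819.2824 N (compression)
  Rx@0 = +6493.3000 N
  Ry@0 = +3854.2409 N
  Ry@4 = +2102.2791 N

-3939.535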